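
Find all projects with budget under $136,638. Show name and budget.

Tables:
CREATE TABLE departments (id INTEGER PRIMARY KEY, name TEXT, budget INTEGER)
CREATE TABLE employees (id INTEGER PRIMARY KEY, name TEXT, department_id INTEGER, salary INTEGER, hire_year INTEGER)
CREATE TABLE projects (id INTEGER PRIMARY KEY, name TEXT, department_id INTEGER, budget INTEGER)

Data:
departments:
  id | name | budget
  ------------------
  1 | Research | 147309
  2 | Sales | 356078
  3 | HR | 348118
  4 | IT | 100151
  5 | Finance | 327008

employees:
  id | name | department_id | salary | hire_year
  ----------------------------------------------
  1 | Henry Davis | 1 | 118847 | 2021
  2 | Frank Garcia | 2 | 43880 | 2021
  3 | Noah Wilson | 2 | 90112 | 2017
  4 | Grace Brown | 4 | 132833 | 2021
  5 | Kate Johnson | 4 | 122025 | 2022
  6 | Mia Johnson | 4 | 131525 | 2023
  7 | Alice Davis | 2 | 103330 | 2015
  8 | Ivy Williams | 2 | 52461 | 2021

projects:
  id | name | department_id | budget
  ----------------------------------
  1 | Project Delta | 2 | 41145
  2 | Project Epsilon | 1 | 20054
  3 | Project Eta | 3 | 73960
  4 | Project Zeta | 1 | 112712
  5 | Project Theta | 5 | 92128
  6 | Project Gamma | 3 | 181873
SELECT name, budget FROM projects WHERE budget < 136638

Execution result:
name | budget
Project Delta | 41145
Project Epsilon | 20054
Project Eta | 73960
Project Zeta | 112712
Project Theta | 92128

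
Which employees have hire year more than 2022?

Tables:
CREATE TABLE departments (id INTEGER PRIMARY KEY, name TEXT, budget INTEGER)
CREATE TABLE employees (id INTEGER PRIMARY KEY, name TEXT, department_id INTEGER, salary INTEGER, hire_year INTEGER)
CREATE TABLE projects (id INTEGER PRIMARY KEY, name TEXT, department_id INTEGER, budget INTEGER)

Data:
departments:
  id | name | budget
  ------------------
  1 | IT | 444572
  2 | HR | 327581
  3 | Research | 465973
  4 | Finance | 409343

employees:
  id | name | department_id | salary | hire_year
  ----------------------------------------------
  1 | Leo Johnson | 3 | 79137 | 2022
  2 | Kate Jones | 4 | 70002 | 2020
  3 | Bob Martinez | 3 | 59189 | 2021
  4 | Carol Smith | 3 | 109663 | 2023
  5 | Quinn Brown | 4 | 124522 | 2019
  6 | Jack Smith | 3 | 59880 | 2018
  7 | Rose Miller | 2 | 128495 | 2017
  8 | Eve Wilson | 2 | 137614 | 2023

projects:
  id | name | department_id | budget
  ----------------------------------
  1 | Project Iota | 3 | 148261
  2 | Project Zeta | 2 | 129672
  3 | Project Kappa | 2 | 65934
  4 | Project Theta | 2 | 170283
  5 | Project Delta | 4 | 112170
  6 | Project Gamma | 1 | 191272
SELECT name, hire_year FROM employees WHERE hire_year > 2022

Execution result:
name | hire_year
Carol Smith | 2023
Eve Wilson | 2023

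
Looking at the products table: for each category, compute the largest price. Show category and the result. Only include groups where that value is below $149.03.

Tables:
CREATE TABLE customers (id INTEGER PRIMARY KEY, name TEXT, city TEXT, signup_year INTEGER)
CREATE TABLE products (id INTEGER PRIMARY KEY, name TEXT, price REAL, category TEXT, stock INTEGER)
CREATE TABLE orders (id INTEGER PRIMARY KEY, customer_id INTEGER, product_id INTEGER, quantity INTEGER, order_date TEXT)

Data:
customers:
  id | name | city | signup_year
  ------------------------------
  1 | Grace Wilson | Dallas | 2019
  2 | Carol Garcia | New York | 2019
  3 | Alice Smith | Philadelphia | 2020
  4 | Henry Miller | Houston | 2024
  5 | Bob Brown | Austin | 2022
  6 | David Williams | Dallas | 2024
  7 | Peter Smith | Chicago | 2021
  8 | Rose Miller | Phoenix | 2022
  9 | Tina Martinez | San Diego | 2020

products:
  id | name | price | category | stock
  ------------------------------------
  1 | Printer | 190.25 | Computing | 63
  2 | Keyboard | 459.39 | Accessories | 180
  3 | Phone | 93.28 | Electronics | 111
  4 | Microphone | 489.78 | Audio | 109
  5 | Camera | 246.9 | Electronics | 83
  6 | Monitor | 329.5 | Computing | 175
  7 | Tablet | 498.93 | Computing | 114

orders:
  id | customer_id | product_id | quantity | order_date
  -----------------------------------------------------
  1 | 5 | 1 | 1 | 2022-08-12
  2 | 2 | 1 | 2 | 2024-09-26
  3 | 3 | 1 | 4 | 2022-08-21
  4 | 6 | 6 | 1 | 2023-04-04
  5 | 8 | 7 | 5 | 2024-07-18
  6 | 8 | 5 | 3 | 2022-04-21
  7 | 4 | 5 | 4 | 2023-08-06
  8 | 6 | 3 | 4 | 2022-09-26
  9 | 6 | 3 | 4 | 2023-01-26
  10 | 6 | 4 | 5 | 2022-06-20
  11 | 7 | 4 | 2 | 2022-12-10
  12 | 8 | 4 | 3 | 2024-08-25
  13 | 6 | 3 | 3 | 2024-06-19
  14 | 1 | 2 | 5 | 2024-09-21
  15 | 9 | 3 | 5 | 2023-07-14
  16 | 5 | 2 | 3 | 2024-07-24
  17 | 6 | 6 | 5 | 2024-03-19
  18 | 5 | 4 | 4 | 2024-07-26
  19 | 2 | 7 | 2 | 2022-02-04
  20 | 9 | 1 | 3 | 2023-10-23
SELECT category, MAX(price) AS max_price FROM products GROUP BY category HAVING MAX(price) < 149.03

Execution result:
(no rows)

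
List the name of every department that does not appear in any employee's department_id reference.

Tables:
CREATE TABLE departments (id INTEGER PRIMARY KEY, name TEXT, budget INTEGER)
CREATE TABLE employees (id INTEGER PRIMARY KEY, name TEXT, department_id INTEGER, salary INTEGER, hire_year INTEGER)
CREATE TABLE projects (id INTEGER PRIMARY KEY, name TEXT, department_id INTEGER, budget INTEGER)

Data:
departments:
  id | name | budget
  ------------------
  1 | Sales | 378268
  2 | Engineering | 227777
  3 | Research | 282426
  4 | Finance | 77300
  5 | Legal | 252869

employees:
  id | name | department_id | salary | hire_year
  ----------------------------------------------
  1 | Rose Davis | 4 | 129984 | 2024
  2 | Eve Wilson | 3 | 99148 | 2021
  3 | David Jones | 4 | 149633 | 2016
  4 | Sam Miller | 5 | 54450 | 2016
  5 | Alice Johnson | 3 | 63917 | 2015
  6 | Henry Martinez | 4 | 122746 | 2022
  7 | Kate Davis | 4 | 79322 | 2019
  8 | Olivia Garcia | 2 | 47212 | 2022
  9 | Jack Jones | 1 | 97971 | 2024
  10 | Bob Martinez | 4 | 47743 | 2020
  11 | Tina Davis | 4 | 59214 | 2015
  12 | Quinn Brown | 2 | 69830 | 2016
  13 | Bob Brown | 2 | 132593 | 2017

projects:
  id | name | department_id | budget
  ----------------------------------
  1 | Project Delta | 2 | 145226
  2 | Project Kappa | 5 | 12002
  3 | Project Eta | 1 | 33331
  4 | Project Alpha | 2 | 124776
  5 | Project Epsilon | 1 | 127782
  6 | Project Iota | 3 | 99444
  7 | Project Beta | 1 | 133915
SELECT p.name FROM departments p LEFT JOIN employees c ON c.department_id = p.id WHERE c.id IS NULL

Execution result:
(no rows)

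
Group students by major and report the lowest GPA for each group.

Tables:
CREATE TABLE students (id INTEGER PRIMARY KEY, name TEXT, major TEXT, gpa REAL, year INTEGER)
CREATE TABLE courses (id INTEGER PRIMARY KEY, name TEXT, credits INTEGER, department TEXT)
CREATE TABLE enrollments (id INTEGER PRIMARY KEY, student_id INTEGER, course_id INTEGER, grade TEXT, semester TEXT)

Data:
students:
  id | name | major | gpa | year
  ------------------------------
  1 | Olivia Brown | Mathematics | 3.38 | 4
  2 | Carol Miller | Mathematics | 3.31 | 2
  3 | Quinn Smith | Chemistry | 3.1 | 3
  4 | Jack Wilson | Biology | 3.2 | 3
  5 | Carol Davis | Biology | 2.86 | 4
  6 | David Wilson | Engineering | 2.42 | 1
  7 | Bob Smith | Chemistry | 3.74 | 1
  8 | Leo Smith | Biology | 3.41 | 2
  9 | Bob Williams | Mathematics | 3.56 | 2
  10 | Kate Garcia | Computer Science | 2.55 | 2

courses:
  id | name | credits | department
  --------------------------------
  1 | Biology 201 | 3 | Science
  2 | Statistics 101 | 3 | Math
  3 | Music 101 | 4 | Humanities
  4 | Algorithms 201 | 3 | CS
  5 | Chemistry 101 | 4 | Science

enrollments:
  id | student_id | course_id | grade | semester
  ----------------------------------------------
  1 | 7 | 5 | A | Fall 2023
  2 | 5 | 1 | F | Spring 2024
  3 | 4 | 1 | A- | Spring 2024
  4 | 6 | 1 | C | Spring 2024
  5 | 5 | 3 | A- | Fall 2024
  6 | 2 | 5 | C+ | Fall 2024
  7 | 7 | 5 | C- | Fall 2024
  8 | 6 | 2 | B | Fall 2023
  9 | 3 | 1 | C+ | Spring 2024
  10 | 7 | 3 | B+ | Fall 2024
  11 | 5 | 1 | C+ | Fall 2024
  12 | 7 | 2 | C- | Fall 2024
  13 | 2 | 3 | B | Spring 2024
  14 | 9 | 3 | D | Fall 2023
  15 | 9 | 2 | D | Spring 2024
SELECT major, MIN(gpa) AS min_gpa FROM students GROUP BY major

Execution result:
major | min_gpa
Biology | 2.86
Chemistry | 3.10
Computer Science | 2.55
Engineering | 2.42
Mathematics | 3.31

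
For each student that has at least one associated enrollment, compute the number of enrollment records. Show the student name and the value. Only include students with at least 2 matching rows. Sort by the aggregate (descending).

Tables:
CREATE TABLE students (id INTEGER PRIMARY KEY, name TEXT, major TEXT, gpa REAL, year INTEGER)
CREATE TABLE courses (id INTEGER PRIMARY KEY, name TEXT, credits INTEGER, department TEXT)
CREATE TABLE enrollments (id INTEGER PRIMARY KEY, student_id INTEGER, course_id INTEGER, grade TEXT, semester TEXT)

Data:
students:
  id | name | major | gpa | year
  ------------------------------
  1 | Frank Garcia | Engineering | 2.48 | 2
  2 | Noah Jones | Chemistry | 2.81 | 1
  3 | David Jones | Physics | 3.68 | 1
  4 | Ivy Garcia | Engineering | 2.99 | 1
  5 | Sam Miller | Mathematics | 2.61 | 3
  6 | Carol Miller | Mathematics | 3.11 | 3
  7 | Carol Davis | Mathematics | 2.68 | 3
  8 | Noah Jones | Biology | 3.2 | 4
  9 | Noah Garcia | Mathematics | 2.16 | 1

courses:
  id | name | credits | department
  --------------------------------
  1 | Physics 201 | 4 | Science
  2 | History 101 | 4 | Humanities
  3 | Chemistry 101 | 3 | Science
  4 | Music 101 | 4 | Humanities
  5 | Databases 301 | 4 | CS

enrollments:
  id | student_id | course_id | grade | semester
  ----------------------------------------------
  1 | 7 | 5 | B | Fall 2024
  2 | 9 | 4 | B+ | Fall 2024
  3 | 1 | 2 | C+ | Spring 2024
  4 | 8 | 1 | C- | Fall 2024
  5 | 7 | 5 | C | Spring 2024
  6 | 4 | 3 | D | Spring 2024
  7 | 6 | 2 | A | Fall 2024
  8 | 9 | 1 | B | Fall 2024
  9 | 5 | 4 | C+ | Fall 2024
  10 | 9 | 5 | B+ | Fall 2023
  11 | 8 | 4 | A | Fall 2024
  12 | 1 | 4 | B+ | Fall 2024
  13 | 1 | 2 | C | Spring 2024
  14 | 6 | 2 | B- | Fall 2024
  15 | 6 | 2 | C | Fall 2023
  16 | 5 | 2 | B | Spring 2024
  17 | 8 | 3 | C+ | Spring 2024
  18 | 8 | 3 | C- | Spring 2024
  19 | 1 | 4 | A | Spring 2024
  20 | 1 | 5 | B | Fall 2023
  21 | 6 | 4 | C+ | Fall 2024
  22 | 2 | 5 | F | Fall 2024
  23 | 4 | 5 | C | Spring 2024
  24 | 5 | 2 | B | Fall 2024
SELECT p.name, COUNT(*) AS n FROM enrollments c JOIN students p ON c.student_id = p.id GROUP BY p.id, p.name HAVING COUNT(*) >= 2 ORDER BY n DESC

Execution result:
name | n
Frank Garcia | 5
Carol Miller | 4
Noah Jones | 4
Sam Miller | 3
Noah Garcia | 3
Ivy Garcia | 2
Carol Davis | 2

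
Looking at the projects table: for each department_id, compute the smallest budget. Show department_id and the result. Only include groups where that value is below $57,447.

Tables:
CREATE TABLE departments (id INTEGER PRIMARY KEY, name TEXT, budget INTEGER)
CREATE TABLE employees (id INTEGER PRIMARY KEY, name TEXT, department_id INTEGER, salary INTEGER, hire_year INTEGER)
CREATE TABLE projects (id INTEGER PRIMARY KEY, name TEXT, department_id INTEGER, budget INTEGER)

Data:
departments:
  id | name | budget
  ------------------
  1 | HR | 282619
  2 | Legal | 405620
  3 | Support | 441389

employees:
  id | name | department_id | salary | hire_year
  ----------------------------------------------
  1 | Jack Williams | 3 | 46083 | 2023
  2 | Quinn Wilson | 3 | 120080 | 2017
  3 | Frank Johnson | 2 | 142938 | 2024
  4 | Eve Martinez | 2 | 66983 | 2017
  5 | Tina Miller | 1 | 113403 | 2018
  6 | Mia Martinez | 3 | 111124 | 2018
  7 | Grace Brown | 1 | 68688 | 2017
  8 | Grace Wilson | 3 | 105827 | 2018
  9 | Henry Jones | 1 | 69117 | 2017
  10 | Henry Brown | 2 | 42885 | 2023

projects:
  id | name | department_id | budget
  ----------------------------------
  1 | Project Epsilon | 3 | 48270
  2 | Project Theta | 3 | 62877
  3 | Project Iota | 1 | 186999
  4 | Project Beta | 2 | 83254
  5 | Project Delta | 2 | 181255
SELECT department_id, MIN(budget) AS min_budget FROM projects GROUP BY department_id HAVING MIN(budget) < 57447

Execution result:
department_id | min_budget
3 | 48270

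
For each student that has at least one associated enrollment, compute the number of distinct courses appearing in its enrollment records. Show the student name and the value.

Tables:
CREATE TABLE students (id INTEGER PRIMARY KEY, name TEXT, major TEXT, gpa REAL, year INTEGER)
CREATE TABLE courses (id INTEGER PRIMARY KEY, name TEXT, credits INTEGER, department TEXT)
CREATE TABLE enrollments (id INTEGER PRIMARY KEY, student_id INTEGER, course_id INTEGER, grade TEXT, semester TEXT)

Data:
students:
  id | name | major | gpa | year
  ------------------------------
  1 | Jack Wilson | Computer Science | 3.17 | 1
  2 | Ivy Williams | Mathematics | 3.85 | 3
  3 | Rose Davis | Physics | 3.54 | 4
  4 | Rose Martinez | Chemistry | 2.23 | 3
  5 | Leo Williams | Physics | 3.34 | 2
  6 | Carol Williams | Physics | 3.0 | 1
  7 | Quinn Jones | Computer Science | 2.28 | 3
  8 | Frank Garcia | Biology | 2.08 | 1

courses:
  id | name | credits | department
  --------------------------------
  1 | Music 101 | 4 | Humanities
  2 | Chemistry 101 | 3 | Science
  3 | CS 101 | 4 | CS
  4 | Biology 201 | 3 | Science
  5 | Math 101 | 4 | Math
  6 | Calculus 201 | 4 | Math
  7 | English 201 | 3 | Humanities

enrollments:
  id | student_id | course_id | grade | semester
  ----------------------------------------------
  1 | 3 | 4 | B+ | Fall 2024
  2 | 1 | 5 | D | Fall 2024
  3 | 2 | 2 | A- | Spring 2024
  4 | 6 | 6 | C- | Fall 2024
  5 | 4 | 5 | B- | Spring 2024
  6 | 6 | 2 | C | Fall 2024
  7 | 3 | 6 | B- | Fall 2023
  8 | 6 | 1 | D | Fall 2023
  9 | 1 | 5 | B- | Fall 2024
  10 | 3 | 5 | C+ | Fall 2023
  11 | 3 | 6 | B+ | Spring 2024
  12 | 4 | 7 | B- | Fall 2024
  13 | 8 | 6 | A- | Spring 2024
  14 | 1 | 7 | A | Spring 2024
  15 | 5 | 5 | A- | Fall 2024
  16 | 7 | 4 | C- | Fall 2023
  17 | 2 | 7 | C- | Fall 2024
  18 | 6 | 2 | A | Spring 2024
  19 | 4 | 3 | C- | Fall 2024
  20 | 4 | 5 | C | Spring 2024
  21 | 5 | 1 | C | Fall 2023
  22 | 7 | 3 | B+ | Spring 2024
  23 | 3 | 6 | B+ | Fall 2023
SELECT p.name, COUNT(DISTINCT c.course_id) AS distinct_course_count FROM enrollments c JOIN students p ON c.student_id = p.id GROUP BY p.id, p.name

Execution result:
name | distinct_course_count
Jack Wilson | 2
Ivy Williams | 2
Rose Davis | 3
Rose Martinez | 3
Leo Williams | 2
Carol Williams | 3
Quinn Jones | 2
Frank Garcia | 1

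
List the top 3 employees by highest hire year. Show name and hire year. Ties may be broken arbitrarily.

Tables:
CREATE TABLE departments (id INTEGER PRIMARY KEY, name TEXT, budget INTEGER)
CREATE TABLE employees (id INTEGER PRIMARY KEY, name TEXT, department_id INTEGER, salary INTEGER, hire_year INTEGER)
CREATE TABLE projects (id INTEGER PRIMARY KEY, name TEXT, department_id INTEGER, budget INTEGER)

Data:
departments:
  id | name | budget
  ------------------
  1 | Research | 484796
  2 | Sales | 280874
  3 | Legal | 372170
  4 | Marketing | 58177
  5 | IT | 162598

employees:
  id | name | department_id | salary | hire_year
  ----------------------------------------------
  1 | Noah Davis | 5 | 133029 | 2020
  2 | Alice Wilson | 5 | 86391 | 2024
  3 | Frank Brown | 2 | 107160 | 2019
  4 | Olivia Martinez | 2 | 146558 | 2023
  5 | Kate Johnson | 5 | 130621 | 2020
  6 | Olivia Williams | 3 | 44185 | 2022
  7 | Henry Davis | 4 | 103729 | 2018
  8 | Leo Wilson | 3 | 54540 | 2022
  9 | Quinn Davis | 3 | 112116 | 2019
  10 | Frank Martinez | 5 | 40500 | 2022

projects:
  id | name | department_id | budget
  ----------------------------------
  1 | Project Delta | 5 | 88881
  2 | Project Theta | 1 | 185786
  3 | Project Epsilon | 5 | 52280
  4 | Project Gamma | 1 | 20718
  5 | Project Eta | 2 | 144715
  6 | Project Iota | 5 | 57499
SELECT name, hire_year FROM employees ORDER BY hire_year DESC LIMIT 3

Execution result:
name | hire_year
Alice Wilson | 2024
Olivia Martinez | 2023
Olivia Williams | 2022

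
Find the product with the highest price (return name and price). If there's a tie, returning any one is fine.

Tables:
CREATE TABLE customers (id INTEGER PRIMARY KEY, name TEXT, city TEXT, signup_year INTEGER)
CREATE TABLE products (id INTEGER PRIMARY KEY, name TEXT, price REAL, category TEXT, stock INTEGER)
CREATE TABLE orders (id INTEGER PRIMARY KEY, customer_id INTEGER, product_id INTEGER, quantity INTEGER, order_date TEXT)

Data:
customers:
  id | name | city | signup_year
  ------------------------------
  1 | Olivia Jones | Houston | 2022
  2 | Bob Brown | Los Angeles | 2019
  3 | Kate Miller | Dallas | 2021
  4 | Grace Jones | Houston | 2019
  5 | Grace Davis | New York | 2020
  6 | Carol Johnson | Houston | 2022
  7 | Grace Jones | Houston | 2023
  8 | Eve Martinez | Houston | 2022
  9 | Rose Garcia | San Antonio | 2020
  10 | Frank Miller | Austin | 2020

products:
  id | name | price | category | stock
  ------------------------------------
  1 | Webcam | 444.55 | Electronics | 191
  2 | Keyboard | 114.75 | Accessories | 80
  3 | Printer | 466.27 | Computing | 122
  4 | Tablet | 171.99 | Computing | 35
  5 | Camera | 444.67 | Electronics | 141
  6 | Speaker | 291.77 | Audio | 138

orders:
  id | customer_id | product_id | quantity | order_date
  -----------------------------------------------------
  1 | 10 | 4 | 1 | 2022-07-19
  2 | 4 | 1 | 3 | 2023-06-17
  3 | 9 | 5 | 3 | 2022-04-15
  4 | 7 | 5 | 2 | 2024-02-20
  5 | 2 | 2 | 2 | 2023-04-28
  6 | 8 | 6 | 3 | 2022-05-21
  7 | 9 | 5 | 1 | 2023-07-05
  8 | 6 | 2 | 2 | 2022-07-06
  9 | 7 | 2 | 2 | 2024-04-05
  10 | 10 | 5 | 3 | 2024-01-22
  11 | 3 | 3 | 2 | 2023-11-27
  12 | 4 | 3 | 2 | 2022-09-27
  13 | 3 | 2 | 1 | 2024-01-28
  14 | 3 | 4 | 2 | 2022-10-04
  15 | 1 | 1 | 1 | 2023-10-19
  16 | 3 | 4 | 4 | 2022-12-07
SELECT name, price FROM products ORDER BY price DESC LIMIT 1

Execution result:
name | price
Printer | 466.27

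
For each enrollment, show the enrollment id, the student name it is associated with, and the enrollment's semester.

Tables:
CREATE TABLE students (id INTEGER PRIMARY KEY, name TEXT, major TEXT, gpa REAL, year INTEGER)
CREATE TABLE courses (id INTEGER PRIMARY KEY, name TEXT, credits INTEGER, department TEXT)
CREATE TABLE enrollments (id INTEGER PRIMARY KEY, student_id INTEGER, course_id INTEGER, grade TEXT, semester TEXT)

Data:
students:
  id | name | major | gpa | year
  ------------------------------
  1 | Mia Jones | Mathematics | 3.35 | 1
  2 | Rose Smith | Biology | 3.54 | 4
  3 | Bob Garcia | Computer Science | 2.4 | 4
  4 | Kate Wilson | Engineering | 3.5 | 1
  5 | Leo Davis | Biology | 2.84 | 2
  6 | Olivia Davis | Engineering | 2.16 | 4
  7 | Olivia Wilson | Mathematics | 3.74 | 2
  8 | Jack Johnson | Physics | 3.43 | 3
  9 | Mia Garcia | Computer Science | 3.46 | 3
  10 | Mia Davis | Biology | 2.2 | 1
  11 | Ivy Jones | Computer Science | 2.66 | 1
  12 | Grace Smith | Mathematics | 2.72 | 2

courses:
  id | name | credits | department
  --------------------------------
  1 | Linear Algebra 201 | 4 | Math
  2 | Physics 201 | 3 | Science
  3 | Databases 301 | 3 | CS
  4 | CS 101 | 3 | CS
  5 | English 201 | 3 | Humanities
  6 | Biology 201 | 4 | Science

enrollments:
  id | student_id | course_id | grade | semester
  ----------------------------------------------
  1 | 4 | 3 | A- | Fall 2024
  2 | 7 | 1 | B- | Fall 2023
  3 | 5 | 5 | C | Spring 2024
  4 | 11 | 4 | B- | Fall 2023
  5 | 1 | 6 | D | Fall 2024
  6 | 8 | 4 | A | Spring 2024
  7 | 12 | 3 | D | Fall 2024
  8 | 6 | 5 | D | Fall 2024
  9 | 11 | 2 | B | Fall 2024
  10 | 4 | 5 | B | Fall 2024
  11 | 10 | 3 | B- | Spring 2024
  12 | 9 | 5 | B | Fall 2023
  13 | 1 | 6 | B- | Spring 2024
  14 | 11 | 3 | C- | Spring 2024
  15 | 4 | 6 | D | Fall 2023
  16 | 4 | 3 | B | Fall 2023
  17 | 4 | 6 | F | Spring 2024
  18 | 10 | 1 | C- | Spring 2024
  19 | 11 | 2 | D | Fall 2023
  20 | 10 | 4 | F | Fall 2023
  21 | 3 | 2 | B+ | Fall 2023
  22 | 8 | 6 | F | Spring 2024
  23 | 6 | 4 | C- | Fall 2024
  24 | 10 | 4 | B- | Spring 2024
SELECT c.id, p.name AS student, c.semester FROM enrollments c JOIN students p ON c.student_id = p.id

Execution result:
id | student | semester
1 | Kate Wilson | Fall 2024
2 | Olivia Wilson | Fall 2023
3 | Leo Davis | Spring 2024
4 | Ivy Jones | Fall 2023
5 | Mia Jones | Fall 2024
6 | Jack Johnson | Spring 2024
7 | Grace Smith | Fall 2024
8 | Olivia Davis | Fall 2024
9 | Ivy Jones | Fall 2024
10 | Kate Wilson | Fall 2024
11 | Mia Davis | Spring 2024
12 | Mia Garcia | Fall 2023
13 | Mia Jones | Spring 2024
14 | Ivy Jones | Spring 2024
15 | Kate Wilson | Fall 2023
16 | Kate Wilson | Fall 2023
17 | Kate Wilson | Spring 2024
18 | Mia Davis | Spring 2024
19 | Ivy Jones | Fall 2023
20 | Mia Davis | Fall 2023
21 | Bob Garcia | Fall 2023
22 | Jack Johnson | Spring 2024
23 | Olivia Davis | Fall 2024
24 | Mia Davis | Spring 2024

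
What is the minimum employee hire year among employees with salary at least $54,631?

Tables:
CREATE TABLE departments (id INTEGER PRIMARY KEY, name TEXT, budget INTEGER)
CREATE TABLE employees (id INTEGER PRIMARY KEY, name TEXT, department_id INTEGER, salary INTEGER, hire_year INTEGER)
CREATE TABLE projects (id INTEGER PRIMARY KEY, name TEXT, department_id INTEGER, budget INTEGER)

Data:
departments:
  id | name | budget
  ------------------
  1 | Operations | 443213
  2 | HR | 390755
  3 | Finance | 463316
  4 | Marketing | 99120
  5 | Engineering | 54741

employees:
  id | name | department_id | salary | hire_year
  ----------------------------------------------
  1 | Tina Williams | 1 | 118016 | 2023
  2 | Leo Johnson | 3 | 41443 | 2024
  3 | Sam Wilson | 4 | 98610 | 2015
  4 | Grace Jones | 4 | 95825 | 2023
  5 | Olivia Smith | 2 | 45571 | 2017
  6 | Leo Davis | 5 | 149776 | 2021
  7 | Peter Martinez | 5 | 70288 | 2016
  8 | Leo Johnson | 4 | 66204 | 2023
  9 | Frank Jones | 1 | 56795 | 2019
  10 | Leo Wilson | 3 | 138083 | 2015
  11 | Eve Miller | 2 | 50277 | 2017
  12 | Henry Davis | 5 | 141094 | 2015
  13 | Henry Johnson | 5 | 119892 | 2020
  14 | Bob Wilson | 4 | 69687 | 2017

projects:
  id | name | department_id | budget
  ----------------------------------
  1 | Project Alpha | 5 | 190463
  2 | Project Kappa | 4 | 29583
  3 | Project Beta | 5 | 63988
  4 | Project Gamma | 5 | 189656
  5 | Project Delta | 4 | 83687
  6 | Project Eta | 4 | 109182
SELECT MIN(hire_year) FROM employees WHERE salary >= 54631

Execution result:
2015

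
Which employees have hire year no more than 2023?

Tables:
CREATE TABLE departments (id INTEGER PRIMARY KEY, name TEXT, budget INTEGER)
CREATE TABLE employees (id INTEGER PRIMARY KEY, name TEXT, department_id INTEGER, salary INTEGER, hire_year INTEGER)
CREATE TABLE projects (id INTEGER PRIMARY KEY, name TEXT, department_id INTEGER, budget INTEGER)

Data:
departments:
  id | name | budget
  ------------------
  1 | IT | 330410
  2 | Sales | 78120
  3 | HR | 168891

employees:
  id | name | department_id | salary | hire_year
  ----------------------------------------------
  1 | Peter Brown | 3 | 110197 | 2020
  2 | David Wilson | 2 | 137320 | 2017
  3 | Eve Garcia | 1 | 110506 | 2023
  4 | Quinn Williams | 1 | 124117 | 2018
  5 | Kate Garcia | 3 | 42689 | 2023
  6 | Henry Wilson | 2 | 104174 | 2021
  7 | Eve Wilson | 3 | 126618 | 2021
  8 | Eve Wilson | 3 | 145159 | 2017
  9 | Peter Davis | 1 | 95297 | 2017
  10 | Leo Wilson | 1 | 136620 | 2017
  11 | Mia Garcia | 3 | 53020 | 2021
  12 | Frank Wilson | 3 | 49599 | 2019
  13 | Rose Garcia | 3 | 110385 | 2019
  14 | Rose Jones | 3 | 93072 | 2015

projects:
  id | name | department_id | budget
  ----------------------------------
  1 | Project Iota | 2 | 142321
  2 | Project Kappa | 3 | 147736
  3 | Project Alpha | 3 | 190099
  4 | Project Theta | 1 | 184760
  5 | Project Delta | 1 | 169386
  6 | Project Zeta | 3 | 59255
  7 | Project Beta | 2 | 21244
SELECT name, hire_year FROM employees WHERE hire_year <= 2023

Execution result:
name | hire_year
Peter Brown | 2020
David Wilson | 2017
Eve Garcia | 2023
Quinn Williams | 2018
Kate Garcia | 2023
Henry Wilson | 2021
Eve Wilson | 2021
Eve Wilson | 2017
Peter Davis | 2017
Leo Wilson | 2017
Mia Garcia | 2021
Frank Wilson | 2019
Rose Garcia | 2019
Rose Jones | 2015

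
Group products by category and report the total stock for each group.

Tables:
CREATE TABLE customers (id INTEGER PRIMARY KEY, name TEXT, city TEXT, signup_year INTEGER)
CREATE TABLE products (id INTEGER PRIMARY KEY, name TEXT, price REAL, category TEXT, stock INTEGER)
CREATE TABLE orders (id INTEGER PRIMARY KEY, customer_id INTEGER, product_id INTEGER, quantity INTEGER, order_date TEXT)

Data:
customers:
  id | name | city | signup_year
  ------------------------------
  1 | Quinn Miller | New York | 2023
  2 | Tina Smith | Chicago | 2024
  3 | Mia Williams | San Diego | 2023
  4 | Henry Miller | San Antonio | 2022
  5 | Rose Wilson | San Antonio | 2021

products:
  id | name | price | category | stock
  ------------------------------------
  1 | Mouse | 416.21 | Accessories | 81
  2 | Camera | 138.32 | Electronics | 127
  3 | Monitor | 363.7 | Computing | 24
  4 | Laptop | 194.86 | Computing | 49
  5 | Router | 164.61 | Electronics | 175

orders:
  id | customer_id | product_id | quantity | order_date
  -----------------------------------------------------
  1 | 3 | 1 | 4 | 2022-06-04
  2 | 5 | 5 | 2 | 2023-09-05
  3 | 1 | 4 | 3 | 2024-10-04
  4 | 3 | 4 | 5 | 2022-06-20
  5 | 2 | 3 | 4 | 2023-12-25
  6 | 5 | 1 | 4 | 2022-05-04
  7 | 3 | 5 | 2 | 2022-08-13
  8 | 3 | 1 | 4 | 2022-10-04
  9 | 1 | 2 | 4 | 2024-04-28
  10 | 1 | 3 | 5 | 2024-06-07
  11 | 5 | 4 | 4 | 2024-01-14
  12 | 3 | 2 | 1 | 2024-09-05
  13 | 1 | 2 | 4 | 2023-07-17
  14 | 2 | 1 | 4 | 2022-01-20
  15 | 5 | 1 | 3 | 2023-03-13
SELECT category, SUM(stock) AS sum_stock FROM products GROUP BY category

Execution result:
category | sum_stock
Accessories | 81
Computing | 73
Electronics | 302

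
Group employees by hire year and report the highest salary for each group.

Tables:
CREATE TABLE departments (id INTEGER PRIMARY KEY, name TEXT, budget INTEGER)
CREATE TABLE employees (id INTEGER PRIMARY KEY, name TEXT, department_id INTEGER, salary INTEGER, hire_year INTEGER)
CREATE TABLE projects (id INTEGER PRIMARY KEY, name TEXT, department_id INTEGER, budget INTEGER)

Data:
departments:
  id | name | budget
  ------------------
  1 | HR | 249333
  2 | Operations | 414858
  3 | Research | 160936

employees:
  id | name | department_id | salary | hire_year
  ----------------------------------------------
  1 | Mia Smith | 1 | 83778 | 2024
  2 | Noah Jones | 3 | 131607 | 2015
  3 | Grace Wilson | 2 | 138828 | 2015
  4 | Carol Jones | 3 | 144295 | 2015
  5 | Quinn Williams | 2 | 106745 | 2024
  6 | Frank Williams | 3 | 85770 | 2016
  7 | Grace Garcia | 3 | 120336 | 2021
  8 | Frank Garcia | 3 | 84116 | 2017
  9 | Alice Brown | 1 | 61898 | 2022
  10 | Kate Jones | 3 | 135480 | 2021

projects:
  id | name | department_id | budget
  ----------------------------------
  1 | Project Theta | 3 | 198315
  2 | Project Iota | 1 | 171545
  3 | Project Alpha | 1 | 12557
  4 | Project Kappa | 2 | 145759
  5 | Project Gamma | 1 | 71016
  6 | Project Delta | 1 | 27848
SELECT hire_year, MAX(salary) AS max_salary FROM employees GROUP BY hire_year

Execution result:
hire_year | max_salary
2015 | 144295
2016 | 85770
2017 | 84116
2021 | 135480
2022 | 61898
2024 | 106745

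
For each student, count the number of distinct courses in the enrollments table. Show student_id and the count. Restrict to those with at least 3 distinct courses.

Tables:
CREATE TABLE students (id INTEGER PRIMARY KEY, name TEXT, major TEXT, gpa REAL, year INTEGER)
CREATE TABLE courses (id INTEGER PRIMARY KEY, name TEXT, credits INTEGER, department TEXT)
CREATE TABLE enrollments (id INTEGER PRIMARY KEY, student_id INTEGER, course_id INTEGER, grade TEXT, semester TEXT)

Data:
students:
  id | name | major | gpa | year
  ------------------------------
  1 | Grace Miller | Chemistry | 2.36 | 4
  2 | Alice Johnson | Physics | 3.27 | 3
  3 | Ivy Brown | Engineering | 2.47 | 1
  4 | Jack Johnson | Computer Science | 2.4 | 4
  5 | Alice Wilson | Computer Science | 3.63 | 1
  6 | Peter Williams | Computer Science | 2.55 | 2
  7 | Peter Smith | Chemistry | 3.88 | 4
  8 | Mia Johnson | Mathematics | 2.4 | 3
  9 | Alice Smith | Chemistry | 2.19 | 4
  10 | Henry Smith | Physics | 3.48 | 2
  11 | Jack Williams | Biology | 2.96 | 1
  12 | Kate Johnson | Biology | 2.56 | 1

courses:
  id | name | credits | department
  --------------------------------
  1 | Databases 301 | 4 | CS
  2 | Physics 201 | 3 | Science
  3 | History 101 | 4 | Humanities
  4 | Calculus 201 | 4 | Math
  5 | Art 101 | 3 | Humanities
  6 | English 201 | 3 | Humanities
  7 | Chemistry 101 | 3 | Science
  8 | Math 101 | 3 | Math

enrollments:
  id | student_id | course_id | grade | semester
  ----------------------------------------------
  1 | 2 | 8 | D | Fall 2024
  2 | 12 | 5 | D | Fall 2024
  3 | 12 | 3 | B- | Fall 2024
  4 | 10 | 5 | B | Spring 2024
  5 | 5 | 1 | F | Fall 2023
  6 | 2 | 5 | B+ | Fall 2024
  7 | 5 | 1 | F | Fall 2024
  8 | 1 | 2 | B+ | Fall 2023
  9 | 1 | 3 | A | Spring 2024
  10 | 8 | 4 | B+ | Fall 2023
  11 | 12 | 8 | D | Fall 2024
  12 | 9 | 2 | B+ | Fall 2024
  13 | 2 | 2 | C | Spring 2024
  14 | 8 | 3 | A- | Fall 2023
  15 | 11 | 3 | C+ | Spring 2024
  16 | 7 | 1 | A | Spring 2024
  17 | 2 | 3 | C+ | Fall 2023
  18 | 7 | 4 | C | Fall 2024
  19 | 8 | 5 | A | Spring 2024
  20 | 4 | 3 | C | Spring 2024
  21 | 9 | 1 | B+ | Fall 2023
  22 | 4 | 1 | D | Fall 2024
SELECT student_id, COUNT(DISTINCT course_id) AS distinct_course_count FROM enrollments GROUP BY student_id HAVING COUNT(DISTINCT course_id) >= 3

Execution result:
student_id | distinct_course_count
2 | 4
8 | 3
12 | 3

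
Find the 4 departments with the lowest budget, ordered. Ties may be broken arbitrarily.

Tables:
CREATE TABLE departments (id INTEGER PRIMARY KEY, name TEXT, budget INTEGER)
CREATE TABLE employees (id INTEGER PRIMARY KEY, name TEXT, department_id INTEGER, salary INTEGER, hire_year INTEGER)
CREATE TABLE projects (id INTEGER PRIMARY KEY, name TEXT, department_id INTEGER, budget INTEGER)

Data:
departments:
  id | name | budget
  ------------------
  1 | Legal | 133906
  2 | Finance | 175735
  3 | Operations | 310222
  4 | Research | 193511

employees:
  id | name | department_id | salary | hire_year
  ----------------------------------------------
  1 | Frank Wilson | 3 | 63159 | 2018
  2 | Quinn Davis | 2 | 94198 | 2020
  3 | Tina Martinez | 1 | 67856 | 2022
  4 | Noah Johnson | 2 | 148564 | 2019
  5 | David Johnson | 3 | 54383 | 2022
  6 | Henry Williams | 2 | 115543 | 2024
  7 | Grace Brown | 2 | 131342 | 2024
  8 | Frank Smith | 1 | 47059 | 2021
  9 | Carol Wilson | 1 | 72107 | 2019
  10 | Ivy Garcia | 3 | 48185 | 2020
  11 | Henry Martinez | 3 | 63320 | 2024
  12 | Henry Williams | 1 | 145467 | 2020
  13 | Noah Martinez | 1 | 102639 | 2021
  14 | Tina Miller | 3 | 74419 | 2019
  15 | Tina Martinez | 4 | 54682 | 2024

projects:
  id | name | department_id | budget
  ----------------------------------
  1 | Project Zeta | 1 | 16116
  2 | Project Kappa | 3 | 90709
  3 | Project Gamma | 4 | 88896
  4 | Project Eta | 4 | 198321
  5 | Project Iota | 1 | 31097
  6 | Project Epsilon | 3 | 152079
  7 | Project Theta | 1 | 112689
SELECT name, budget FROM departments ORDER BY budget ASC LIMIT 4

Execution result:
name | budget
Legal | 133906
Finance | 175735
Research | 193511
Operations | 310222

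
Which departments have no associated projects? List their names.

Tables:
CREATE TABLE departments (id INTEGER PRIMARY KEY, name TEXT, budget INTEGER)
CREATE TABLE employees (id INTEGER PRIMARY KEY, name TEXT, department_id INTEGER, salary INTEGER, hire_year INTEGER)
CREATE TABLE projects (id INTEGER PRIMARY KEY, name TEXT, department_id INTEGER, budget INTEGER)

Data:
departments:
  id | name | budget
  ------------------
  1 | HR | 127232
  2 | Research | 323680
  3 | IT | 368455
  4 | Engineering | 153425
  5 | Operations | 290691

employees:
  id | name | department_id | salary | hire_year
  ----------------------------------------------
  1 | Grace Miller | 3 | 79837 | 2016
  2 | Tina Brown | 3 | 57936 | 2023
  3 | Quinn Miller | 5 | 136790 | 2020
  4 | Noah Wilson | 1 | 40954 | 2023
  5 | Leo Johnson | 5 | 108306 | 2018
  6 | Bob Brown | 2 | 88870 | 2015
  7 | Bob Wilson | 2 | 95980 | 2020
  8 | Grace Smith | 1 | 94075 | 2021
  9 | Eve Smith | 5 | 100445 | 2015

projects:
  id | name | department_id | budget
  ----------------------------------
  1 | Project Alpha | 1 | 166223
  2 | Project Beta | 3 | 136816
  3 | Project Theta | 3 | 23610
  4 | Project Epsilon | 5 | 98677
SELECT p.name FROM departments p LEFT JOIN projects c ON c.department_id = p.id WHERE c.id IS NULL

Execution result:
name
Research
Engineering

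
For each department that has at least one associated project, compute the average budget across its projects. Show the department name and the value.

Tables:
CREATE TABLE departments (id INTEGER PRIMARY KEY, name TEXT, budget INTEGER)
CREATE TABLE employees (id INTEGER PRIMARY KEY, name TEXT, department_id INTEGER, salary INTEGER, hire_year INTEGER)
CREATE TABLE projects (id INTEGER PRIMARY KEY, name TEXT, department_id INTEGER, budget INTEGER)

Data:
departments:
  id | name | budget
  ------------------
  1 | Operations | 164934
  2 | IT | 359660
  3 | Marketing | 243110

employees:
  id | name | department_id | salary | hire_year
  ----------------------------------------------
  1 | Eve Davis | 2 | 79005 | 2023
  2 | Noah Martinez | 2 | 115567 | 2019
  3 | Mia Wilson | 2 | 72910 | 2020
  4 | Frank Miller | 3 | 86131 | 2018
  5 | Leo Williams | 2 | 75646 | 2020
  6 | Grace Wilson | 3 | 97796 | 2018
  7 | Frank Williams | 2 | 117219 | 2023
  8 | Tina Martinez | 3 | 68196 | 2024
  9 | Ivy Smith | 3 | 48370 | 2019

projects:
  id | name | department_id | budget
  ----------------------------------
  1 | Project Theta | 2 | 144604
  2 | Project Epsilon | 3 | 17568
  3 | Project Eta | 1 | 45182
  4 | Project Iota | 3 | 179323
SELECT p.name, AVG(c.budget) AS avg_budget FROM projects c JOIN departments p ON c.department_id = p.id GROUP BY p.id, p.name

Execution result:
name | avg_budget
Operations | 45182.00
IT | 144604.00
Marketing | 98445.50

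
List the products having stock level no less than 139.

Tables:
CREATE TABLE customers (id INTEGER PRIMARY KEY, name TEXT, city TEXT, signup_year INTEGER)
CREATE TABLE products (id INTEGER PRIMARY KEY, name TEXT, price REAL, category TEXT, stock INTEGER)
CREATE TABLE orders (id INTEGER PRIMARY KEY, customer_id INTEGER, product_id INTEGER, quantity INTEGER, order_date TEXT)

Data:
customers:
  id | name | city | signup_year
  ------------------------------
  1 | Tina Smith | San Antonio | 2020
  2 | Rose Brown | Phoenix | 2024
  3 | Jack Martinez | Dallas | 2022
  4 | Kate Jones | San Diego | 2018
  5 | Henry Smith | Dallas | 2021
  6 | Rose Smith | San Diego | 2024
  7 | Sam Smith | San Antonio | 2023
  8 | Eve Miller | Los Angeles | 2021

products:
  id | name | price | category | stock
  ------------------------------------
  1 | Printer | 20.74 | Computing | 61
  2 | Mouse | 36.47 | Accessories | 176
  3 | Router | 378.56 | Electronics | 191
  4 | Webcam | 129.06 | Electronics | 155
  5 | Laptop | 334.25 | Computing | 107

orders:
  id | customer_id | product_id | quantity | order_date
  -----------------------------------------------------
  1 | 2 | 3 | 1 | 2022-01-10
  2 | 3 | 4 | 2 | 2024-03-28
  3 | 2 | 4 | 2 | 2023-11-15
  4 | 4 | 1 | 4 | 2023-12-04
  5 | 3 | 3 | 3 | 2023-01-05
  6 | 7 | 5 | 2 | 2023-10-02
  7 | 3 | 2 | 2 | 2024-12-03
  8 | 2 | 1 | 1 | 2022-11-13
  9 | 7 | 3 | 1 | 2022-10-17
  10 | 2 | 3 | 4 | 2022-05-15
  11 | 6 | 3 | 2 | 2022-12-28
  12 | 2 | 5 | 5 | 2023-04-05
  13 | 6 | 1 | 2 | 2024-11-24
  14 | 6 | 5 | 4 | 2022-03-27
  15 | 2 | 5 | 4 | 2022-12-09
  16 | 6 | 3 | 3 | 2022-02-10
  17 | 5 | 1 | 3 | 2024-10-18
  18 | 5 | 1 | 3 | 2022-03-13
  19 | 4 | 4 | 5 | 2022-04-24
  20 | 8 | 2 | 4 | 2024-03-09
SELECT name, stock FROM products WHERE stock >= 139

Execution result:
name | stock
Mouse | 176
Router | 191
Webcam | 155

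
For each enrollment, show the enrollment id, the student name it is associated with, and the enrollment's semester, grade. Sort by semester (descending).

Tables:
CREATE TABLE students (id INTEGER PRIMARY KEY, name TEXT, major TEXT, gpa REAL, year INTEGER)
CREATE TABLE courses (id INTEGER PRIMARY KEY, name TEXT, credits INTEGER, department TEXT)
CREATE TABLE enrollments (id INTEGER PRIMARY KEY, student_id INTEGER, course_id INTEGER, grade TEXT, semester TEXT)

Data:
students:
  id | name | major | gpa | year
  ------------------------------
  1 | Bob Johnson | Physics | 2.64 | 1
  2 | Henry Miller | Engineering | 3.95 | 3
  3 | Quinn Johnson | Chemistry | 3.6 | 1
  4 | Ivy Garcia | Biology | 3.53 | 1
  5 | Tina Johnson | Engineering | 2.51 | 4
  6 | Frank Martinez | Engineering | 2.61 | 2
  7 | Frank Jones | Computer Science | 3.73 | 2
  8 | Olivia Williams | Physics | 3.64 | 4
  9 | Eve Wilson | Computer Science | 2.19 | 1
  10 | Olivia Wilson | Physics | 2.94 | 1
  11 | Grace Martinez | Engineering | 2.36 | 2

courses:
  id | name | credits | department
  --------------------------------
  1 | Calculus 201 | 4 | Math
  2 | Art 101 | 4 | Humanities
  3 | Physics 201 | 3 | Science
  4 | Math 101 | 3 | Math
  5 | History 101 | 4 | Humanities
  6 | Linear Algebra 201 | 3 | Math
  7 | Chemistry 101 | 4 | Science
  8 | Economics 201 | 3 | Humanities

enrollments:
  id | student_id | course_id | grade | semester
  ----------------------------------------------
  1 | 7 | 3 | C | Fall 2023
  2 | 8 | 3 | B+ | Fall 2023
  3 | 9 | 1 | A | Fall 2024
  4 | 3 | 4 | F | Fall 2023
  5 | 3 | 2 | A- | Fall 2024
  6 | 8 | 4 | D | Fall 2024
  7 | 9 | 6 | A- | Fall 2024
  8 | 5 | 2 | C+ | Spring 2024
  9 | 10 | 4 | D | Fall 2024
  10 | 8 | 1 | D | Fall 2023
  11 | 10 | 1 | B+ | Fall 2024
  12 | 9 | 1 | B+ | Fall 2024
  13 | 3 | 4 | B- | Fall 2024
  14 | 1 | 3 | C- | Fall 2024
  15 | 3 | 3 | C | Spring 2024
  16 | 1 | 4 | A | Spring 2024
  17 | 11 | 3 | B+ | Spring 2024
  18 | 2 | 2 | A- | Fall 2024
SELECT c.id, p.name AS student, c.semester, c.grade FROM enrollments c JOIN students p ON c.student_id = p.id ORDER BY c.semester DESC

Execution result:
id | student | semester | grade
8 | Tina Johnson | Spring 2024 | C+
15 | Quinn Johnson | Spring 2024 | C
16 | Bob Johnson | Spring 2024 | A
17 | Grace Martinez | Spring 2024 | B+
3 | Eve Wilson | Fall 2024 | A
5 | Quinn Johnson | Fall 2024 | A-
6 | Olivia Williams | Fall 2024 | D
7 | Eve Wilson | Fall 2024 | A-
9 | Olivia Wilson | Fall 2024 | D
11 | Olivia Wilson | Fall 2024 | B+
12 | Eve Wilson | Fall 2024 | B+
13 | Quinn Johnson | Fall 2024 | B-
14 | Bob Johnson | Fall 2024 | C-
18 | Henry Miller | Fall 2024 | A-
1 | Frank Jones | Fall 2023 | C
2 | Olivia Williams | Fall 2023 | B+
4 | Quinn Johnson | Fall 2023 | F
10 | Olivia Williams | Fall 2023 | D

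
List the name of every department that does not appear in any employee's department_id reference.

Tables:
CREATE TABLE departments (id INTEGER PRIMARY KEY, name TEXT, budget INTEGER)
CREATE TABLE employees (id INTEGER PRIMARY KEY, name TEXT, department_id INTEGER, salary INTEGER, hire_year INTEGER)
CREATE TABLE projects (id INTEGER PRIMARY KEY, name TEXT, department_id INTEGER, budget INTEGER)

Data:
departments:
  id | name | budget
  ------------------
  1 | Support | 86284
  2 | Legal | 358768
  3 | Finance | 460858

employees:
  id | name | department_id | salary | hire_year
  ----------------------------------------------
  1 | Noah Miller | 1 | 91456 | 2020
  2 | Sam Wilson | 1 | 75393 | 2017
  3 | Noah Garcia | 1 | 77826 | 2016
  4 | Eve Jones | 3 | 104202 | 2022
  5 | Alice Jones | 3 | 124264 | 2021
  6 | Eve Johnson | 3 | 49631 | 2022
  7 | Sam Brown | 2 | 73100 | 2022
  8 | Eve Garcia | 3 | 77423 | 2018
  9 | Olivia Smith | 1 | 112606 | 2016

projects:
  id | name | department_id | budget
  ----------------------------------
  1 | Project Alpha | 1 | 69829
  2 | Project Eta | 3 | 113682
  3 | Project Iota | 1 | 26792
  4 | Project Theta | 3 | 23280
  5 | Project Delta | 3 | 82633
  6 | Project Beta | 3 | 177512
SELECT p.name FROM departments p LEFT JOIN employees c ON c.department_id = p.id WHERE c.id IS NULL

Execution result:
(no rows)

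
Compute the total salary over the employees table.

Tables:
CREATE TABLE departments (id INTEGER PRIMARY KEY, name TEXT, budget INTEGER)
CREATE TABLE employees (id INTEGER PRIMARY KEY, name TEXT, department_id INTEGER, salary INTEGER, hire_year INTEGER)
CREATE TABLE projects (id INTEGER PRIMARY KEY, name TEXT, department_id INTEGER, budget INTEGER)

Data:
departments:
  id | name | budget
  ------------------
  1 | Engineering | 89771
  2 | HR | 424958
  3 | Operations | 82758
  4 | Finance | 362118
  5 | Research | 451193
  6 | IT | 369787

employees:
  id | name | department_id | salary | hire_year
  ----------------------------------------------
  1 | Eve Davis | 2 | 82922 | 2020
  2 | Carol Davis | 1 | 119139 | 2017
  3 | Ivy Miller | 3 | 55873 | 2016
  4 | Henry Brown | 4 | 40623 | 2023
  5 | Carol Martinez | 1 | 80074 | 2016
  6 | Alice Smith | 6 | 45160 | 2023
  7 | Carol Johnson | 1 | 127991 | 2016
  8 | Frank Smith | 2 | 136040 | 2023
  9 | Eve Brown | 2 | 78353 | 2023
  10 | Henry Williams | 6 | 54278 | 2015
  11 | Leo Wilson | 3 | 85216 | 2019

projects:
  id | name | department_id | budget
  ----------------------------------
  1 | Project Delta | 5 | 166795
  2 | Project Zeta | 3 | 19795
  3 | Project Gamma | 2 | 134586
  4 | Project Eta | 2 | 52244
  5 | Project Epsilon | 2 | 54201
SELECT SUM(salary) FROM employees

Execution result:
905669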